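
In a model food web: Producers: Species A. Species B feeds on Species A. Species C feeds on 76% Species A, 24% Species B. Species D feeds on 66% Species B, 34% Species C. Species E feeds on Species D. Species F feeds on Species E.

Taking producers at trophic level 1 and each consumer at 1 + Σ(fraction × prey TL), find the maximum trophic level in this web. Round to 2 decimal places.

5.08

Species B: 1 + 1 = 2
Species C: 1 + (0.76×1 + 0.24×2) = 2.24
Species D: 1 + (0.66×2 + 0.34×2.24) = 3.0816
Species E: 1 + 3.0816 = 4.0816
Species F: 1 + 4.0816 = 5.0816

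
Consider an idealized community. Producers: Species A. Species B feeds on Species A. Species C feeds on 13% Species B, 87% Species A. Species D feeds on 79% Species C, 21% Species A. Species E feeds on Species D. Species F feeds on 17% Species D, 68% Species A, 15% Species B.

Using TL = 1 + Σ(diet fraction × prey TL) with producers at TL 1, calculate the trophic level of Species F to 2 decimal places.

Species B: 1 + 1 = 2
Species C: 1 + (0.13×2 + 0.87×1) = 2.13
Species D: 1 + (0.79×2.13 + 0.21×1) = 2.8927
Species E: 1 + 2.8927 = 3.8927
Species F: 1 + (0.17×2.8927 + 0.68×1 + 0.15×2) = 2.471759

2.47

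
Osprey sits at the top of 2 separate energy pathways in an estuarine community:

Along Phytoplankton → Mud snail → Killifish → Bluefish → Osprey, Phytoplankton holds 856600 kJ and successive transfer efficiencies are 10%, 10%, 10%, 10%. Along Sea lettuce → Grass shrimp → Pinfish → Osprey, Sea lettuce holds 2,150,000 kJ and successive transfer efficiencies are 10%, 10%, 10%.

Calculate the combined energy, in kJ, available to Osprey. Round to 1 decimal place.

2235.7 kJ

Via Phytoplankton: 856600 × 0.1 × 0.1 × 0.1 × 0.1 = 85.66 kJ
Via Sea lettuce: 2150000 × 0.1 × 0.1 × 0.1 = 2150 kJ
Total at Osprey: 85.66 + 2150 = 2235.66 kJ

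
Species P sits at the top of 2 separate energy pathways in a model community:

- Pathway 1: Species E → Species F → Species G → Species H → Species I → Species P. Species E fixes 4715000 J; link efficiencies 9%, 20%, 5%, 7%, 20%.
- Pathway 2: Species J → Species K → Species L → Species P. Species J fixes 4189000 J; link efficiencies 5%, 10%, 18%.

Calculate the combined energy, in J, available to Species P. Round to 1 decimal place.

3829.5 J

Pathway 1: 4715000 × 0.09 × 0.2 × 0.05 × 0.07 × 0.2 = 59.409 J
Pathway 2: 4189000 × 0.05 × 0.1 × 0.18 = 3770.1 J
Total at Species P: 59.409 + 3770.1 = 3829.509 J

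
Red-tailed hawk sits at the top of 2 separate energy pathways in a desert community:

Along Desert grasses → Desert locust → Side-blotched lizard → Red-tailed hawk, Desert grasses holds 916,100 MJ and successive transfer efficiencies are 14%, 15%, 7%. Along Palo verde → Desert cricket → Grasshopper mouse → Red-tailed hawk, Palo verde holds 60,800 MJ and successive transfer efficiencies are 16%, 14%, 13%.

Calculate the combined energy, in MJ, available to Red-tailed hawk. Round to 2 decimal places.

1523.72 MJ

Via Desert grasses: 916100 × 0.14 × 0.15 × 0.07 = 1346.667 MJ
Via Palo verde: 60800 × 0.16 × 0.14 × 0.13 = 177.0496 MJ
Total at Red-tailed hawk: 1346.667 + 177.0496 = 1523.7166 MJ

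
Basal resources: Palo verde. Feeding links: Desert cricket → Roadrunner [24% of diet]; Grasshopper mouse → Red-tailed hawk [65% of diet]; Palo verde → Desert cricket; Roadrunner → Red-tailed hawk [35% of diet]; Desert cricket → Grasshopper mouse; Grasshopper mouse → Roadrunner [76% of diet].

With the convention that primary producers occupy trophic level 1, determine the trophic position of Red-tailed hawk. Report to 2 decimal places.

Desert cricket: 1 + 1 = 2
Grasshopper mouse: 1 + 2 = 3
Roadrunner: 1 + (0.24×2 + 0.76×3) = 3.76
Red-tailed hawk: 1 + (0.65×3 + 0.35×3.76) = 4.266

4.27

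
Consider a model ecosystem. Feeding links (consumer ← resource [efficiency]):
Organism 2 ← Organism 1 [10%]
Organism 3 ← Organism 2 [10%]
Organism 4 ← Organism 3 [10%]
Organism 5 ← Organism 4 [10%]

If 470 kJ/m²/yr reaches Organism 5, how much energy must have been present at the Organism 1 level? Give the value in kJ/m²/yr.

Cumulative transfer efficiency: 0.1 × 0.1 × 0.1 × 0.1 = 0.0001
Organism 1 energy = 470 / 0.0001 = 4700000 kJ/m²/yr

4700000 kJ/m²/yr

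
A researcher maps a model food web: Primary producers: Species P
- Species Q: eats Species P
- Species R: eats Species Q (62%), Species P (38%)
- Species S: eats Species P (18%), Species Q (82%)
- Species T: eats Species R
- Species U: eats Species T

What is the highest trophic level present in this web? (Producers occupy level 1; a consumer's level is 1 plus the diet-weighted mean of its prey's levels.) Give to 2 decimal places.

Species Q: 1 + 1 = 2
Species R: 1 + (0.62×2 + 0.38×1) = 2.62
Species S: 1 + (0.18×1 + 0.82×2) = 2.82
Species T: 1 + 2.62 = 3.62
Species U: 1 + 3.62 = 4.62

4.62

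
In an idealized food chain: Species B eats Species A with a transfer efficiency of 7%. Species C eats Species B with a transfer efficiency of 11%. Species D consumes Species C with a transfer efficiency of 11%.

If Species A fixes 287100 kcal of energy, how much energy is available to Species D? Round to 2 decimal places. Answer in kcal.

Species B: 287100 × 0.07 = 20097 kcal
Species C: 20097 × 0.11 = 2210.67 kcal
Species D: 2210.67 × 0.11 = 243.1737 kcal

243.17 kcal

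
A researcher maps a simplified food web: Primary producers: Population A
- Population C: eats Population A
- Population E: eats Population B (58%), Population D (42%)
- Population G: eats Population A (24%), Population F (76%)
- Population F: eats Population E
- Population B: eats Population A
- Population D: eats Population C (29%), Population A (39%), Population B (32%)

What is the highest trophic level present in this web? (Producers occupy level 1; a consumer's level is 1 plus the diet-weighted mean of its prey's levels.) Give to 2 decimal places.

4.47

Population B: 1 + 1 = 2
Population C: 1 + 1 = 2
Population D: 1 + (0.29×2 + 0.39×1 + 0.32×2) = 2.61
Population E: 1 + (0.58×2 + 0.42×2.61) = 3.2562
Population F: 1 + 3.2562 = 4.2562
Population G: 1 + (0.24×1 + 0.76×4.2562) = 4.474712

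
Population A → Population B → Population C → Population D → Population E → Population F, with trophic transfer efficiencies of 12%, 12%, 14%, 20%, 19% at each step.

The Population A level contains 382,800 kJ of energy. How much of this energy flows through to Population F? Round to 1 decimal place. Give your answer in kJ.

Population B: 382800 × 0.12 = 45936 kJ
Population C: 45936 × 0.12 = 5512.32 kJ
Population D: 5512.32 × 0.14 = 771.7248 kJ
Population E: 771.7248 × 0.2 = 154.34496 kJ
Population F: 154.34496 × 0.19 = 29.3255424 kJ

29.3 kJ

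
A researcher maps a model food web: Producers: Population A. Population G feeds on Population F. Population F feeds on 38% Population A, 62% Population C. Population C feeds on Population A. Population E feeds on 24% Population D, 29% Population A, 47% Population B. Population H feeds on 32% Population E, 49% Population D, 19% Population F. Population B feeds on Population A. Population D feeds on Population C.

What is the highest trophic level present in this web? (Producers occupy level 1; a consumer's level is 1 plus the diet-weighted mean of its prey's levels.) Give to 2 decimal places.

3.91

Population B: 1 + 1 = 2
Population C: 1 + 1 = 2
Population D: 1 + 2 = 3
Population E: 1 + (0.24×3 + 0.29×1 + 0.47×2) = 2.95
Population F: 1 + (0.38×1 + 0.62×2) = 2.62
Population G: 1 + 2.62 = 3.62
Population H: 1 + (0.32×2.95 + 0.49×3 + 0.19×2.62) = 3.9118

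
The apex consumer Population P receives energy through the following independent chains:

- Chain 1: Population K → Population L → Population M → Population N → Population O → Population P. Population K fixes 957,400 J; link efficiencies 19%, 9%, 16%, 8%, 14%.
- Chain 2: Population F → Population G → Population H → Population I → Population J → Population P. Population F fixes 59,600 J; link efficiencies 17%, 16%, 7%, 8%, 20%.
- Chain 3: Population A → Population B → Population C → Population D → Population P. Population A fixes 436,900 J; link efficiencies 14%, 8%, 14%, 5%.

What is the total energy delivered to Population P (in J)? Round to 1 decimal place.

65.4 J

Chain 1: 957400 × 0.19 × 0.09 × 0.16 × 0.08 × 0.14 = 29.33779968 J
Chain 2: 59600 × 0.17 × 0.16 × 0.07 × 0.08 × 0.2 = 1.8156544 J
Chain 3: 436900 × 0.14 × 0.08 × 0.14 × 0.05 = 34.25296 J
Total at Population P: 29.33779968 + 1.8156544 + 34.25296 = 65.40641408 J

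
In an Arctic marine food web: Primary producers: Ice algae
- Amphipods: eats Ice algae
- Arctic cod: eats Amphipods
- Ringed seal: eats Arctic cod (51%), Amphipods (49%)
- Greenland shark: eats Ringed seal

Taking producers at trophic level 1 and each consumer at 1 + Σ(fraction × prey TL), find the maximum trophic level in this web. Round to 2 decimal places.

4.51

Amphipods: 1 + 1 = 2
Arctic cod: 1 + 2 = 3
Ringed seal: 1 + (0.51×3 + 0.49×2) = 3.51
Greenland shark: 1 + 3.51 = 4.51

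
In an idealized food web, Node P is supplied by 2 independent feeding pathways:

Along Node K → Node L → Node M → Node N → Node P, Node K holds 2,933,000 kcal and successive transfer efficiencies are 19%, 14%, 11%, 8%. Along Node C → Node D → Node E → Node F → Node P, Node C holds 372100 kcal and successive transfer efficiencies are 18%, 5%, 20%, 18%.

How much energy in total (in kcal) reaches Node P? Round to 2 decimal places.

807.12 kcal

Via Node K: 2933000 × 0.19 × 0.14 × 0.11 × 0.08 = 686.55664 kcal
Via Node C: 372100 × 0.18 × 0.05 × 0.2 × 0.18 = 120.5604 kcal
Total at Node P: 686.55664 + 120.5604 = 807.11704 kcal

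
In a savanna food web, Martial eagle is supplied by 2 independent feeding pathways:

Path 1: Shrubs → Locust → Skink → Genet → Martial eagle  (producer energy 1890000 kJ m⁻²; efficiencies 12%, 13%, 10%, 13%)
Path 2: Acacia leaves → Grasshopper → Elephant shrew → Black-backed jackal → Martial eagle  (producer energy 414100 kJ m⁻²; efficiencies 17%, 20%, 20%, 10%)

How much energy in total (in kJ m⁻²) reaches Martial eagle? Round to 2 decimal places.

664.88 kJ m⁻²

Path 1: 1890000 × 0.12 × 0.13 × 0.1 × 0.13 = 383.292 kJ m⁻²
Path 2: 414100 × 0.17 × 0.2 × 0.2 × 0.1 = 281.588 kJ m⁻²
Total at Martial eagle: 383.292 + 281.588 = 664.88 kJ m⁻²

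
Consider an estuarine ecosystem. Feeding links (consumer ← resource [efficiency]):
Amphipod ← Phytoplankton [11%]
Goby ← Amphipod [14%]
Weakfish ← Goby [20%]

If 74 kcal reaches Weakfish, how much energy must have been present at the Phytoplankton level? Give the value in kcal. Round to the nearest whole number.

Cumulative transfer efficiency: 0.11 × 0.14 × 0.2 = 0.00308
Phytoplankton energy = 74 / 0.00308 = 24026 kcal

24026 kcal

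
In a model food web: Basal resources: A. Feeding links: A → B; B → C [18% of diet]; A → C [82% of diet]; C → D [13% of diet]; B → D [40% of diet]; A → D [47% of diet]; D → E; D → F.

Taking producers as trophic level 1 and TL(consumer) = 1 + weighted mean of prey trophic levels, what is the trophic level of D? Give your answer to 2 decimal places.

B: 1 + 1 = 2
C: 1 + (0.18×2 + 0.82×1) = 2.18
D: 1 + (0.13×2.18 + 0.4×2 + 0.47×1) = 2.5534
E: 1 + 2.5534 = 3.5534
F: 1 + 2.5534 = 3.5534

2.55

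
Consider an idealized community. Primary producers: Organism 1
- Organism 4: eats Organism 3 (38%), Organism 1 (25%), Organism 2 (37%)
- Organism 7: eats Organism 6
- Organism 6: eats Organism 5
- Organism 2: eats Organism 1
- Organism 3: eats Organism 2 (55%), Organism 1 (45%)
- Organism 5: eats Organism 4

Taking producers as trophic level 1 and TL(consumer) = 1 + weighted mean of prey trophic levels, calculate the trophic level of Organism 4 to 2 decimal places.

2.96

Organism 2: 1 + 1 = 2
Organism 3: 1 + (0.55×2 + 0.45×1) = 2.55
Organism 4: 1 + (0.38×2.55 + 0.25×1 + 0.37×2) = 2.959
Organism 5: 1 + 2.959 = 3.959
Organism 6: 1 + 3.959 = 4.959
Organism 7: 1 + 4.959 = 5.959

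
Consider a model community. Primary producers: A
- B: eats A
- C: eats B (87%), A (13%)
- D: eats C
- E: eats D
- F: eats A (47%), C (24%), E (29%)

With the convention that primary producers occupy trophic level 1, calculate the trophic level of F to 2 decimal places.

3.57

B: 1 + 1 = 2
C: 1 + (0.87×2 + 0.13×1) = 2.87
D: 1 + 2.87 = 3.87
E: 1 + 3.87 = 4.87
F: 1 + (0.47×1 + 0.24×2.87 + 0.29×4.87) = 3.5711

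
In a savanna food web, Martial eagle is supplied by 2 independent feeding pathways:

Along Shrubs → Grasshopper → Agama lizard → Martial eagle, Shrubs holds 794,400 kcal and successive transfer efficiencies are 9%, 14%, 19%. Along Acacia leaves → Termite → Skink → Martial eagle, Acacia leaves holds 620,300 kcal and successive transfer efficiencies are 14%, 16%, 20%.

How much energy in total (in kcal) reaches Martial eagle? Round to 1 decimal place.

4680.7 kcal

Via Shrubs: 794400 × 0.09 × 0.14 × 0.19 = 1901.7936 kcal
Via Acacia leaves: 620300 × 0.14 × 0.16 × 0.2 = 2778.944 kcal
Total at Martial eagle: 1901.7936 + 2778.944 = 4680.7376 kcal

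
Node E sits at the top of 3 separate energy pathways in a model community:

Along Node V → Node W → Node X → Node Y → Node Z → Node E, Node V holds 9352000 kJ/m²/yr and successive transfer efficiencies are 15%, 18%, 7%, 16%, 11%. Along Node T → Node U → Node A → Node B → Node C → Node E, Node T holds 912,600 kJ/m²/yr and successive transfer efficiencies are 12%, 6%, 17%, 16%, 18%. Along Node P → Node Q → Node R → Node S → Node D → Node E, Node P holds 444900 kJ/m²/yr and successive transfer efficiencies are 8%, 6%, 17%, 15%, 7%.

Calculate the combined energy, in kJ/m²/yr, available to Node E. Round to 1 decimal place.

Via Node V: 9352000 × 0.15 × 0.18 × 0.07 × 0.16 × 0.11 = 311.084928 kJ/m²/yr
Via Node T: 912600 × 0.12 × 0.06 × 0.17 × 0.16 × 0.18 = 32.17024512 kJ/m²/yr
Via Node P: 444900 × 0.08 × 0.06 × 0.17 × 0.15 × 0.07 = 3.8119032 kJ/m²/yr
Total at Node E: 311.084928 + 32.17024512 + 3.8119032 = 347.06707632 kJ/m²/yr

347.1 kJ/m²/yr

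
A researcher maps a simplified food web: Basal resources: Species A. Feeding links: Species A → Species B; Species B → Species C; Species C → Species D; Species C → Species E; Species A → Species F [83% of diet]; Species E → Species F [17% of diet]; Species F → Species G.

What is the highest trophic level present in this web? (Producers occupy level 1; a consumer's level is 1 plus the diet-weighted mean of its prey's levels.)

4

Species B: 1 + 1 = 2
Species C: 1 + 2 = 3
Species D: 1 + 3 = 4
Species E: 1 + 3 = 4
Species F: 1 + (0.83×1 + 0.17×4) = 2.51
Species G: 1 + 2.51 = 3.51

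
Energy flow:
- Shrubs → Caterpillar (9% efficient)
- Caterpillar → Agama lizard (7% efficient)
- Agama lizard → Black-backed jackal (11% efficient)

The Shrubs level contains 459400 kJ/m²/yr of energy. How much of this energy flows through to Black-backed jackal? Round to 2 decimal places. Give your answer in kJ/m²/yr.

Caterpillar: 459400 × 0.09 = 41346 kJ/m²/yr
Agama lizard: 41346 × 0.07 = 2894.22 kJ/m²/yr
Black-backed jackal: 2894.22 × 0.11 = 318.3642 kJ/m²/yr

318.36 kJ/m²/yr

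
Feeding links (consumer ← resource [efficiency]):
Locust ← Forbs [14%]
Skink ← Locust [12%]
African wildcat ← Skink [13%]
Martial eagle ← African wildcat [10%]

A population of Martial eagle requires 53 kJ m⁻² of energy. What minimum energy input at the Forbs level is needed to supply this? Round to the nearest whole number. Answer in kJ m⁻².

242674 kJ m⁻²

Cumulative transfer efficiency: 0.14 × 0.12 × 0.13 × 0.1 = 0.0002184
Forbs energy = 53 / 0.0002184 = 242674 kJ m⁻²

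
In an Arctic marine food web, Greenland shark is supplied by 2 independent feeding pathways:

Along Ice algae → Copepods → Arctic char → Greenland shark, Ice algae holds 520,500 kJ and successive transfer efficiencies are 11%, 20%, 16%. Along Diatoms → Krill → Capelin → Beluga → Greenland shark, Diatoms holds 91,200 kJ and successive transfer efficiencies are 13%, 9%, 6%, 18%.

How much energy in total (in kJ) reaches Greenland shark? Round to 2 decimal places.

1843.68 kJ

Via Ice algae: 520500 × 0.11 × 0.2 × 0.16 = 1832.16 kJ
Via Diatoms: 91200 × 0.13 × 0.09 × 0.06 × 0.18 = 11.524032 kJ
Total at Greenland shark: 1832.16 + 11.524032 = 1843.684032 kJ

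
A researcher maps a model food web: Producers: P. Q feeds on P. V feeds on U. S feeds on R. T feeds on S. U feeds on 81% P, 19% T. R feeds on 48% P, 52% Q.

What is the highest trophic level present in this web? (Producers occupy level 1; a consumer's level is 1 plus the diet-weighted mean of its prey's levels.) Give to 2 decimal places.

4.52

Q: 1 + 1 = 2
R: 1 + (0.48×1 + 0.52×2) = 2.52
S: 1 + 2.52 = 3.52
T: 1 + 3.52 = 4.52
U: 1 + (0.81×1 + 0.19×4.52) = 2.6688
V: 1 + 2.6688 = 3.6688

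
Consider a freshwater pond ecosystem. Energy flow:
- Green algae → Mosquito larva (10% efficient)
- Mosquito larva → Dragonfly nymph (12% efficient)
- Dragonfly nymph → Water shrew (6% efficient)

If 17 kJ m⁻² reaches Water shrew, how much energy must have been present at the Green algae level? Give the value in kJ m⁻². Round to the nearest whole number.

23611 kJ m⁻²

Cumulative transfer efficiency: 0.1 × 0.12 × 0.06 = 0.00072
Green algae energy = 17 / 0.00072 = 23611 kJ m⁻²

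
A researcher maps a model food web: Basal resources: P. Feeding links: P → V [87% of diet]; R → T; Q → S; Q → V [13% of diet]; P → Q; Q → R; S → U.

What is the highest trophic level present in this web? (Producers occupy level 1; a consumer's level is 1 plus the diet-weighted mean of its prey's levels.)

4

Q: 1 + 1 = 2
R: 1 + 2 = 3
S: 1 + 2 = 3
T: 1 + 3 = 4
U: 1 + 3 = 4
V: 1 + (0.13×2 + 0.87×1) = 2.13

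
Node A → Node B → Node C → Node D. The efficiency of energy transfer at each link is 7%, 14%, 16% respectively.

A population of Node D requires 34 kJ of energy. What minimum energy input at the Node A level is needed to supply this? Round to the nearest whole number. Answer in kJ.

21684 kJ

Cumulative transfer efficiency: 0.07 × 0.14 × 0.16 = 0.001568
Node A energy = 34 / 0.001568 = 21684 kJ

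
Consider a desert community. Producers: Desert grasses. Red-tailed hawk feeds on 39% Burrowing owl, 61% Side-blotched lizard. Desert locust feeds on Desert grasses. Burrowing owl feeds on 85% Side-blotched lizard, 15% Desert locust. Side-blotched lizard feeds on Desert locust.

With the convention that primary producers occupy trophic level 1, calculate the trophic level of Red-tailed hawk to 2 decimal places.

4.33

Desert locust: 1 + 1 = 2
Side-blotched lizard: 1 + 2 = 3
Burrowing owl: 1 + (0.85×3 + 0.15×2) = 3.85
Red-tailed hawk: 1 + (0.39×3.85 + 0.61×3) = 4.3315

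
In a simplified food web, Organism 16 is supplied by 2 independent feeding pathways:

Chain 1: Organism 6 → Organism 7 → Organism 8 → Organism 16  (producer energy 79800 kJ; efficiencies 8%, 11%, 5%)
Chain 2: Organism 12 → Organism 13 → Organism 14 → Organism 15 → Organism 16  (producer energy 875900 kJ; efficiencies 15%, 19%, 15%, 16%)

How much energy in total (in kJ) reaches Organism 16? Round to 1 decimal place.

634.2 kJ

Chain 1: 79800 × 0.08 × 0.11 × 0.05 = 35.112 kJ
Chain 2: 875900 × 0.15 × 0.19 × 0.15 × 0.16 = 599.1156 kJ
Total at Organism 16: 35.112 + 599.1156 = 634.2276 kJ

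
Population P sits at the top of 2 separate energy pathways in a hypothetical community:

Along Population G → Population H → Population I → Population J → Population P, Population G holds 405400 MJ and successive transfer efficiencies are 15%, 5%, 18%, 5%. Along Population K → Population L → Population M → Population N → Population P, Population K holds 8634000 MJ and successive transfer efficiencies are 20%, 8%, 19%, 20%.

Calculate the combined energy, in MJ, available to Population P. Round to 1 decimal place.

5276.8 MJ

Via Population G: 405400 × 0.15 × 0.05 × 0.18 × 0.05 = 27.3645 MJ
Via Population K: 8634000 × 0.2 × 0.08 × 0.19 × 0.2 = 5249.472 MJ
Total at Population P: 27.3645 + 5249.472 = 5276.8365 MJ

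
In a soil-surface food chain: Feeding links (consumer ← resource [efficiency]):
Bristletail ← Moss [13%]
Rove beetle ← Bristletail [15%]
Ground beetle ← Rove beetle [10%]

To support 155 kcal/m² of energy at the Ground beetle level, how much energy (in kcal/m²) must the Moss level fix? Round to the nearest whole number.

Cumulative transfer efficiency: 0.13 × 0.15 × 0.1 = 0.00195
Moss energy = 155 / 0.00195 = 79487 kcal/m²

79487 kcal/m²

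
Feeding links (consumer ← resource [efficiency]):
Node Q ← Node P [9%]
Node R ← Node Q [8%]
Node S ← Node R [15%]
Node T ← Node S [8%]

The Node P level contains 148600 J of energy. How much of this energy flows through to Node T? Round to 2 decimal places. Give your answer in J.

Node Q: 148600 × 0.09 = 13374 J
Node R: 13374 × 0.08 = 1069.92 J
Node S: 1069.92 × 0.15 = 160.488 J
Node T: 160.488 × 0.08 = 12.83904 J

12.84 J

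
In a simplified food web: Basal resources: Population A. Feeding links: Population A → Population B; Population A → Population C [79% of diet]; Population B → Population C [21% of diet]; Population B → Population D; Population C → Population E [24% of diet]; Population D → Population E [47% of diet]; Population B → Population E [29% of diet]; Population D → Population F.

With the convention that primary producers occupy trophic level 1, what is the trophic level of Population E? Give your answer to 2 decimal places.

3.52

Population B: 1 + 1 = 2
Population C: 1 + (0.79×1 + 0.21×2) = 2.21
Population D: 1 + 2 = 3
Population E: 1 + (0.24×2.21 + 0.47×3 + 0.29×2) = 3.5204
Population F: 1 + 3 = 4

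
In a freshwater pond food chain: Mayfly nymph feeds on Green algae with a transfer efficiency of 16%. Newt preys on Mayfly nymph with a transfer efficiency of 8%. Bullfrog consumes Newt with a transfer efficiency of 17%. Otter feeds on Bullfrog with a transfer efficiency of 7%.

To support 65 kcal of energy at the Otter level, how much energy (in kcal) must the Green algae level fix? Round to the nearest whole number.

426733 kcal

Cumulative transfer efficiency: 0.16 × 0.08 × 0.17 × 0.07 = 0.00015232
Green algae energy = 65 / 0.00015232 = 426733 kcal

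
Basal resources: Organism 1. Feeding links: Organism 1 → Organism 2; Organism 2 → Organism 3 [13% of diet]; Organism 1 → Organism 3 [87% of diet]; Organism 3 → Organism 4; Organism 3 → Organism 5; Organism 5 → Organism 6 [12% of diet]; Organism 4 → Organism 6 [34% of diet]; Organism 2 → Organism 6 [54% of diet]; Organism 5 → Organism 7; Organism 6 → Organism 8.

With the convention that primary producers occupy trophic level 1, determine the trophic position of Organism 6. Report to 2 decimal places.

3.52

Organism 2: 1 + 1 = 2
Organism 3: 1 + (0.13×2 + 0.87×1) = 2.13
Organism 4: 1 + 2.13 = 3.13
Organism 5: 1 + 2.13 = 3.13
Organism 6: 1 + (0.12×3.13 + 0.34×3.13 + 0.54×2) = 3.5198
Organism 7: 1 + 3.13 = 4.13
Organism 8: 1 + 3.5198 = 4.5198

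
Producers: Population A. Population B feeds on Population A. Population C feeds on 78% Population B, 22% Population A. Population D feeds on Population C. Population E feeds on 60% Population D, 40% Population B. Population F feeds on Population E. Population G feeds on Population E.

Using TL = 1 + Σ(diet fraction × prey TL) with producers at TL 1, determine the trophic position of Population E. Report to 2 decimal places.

4.07

Population B: 1 + 1 = 2
Population C: 1 + (0.78×2 + 0.22×1) = 2.78
Population D: 1 + 2.78 = 3.78
Population E: 1 + (0.6×3.78 + 0.4×2) = 4.068
Population F: 1 + 4.068 = 5.068
Population G: 1 + 4.068 = 5.068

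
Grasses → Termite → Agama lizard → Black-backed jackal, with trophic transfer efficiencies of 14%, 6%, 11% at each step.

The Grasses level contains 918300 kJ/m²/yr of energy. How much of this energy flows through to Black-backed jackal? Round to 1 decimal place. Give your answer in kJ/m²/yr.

848.5 kJ/m²/yr

Termite: 918300 × 0.14 = 128562 kJ/m²/yr
Agama lizard: 128562 × 0.06 = 7713.72 kJ/m²/yr
Black-backed jackal: 7713.72 × 0.11 = 848.5092 kJ/m²/yr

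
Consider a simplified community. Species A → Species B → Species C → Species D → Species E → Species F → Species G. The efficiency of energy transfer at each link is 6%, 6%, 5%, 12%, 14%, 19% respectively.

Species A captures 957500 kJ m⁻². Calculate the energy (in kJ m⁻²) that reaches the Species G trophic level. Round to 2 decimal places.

0.55 kJ m⁻²

Species B: 957500 × 0.06 = 57450 kJ m⁻²
Species C: 57450 × 0.06 = 3447 kJ m⁻²
Species D: 3447 × 0.05 = 172.35 kJ m⁻²
Species E: 172.35 × 0.12 = 20.682 kJ m⁻²
Species F: 20.682 × 0.14 = 2.89548 kJ m⁻²
Species G: 2.89548 × 0.19 = 0.5501412 kJ m⁻²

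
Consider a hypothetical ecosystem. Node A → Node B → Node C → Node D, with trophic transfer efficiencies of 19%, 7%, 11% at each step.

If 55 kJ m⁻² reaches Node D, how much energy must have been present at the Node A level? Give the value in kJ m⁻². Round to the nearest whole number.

37594 kJ m⁻²

Cumulative transfer efficiency: 0.19 × 0.07 × 0.11 = 0.001463
Node A energy = 55 / 0.001463 = 37594 kJ m⁻²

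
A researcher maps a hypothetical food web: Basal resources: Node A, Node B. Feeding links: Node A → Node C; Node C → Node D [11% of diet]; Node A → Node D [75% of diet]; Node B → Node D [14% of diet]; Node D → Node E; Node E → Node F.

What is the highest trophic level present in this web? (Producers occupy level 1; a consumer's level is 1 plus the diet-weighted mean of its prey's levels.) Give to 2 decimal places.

4.11

Node C: 1 + 1 = 2
Node D: 1 + (0.11×2 + 0.75×1 + 0.14×1) = 2.11
Node E: 1 + 2.11 = 3.11
Node F: 1 + 3.11 = 4.11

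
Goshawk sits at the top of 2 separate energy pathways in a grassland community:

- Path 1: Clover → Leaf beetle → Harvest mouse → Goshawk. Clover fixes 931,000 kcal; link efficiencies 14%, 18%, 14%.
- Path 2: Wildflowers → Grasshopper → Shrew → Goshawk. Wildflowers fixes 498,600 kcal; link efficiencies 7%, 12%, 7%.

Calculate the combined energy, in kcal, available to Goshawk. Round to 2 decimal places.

Path 1: 931000 × 0.14 × 0.18 × 0.14 = 3284.568 kcal
Path 2: 498600 × 0.07 × 0.12 × 0.07 = 293.1768 kcal
Total at Goshawk: 3284.568 + 293.1768 = 3577.7448 kcal

3577.74 kcal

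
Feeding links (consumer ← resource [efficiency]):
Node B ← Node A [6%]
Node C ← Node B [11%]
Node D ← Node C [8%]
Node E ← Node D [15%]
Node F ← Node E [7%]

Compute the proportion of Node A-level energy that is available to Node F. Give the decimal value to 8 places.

Product of link efficiencies: 0.06 × 0.11 × 0.08 × 0.15 × 0.07 = 0.000005544

0.00000554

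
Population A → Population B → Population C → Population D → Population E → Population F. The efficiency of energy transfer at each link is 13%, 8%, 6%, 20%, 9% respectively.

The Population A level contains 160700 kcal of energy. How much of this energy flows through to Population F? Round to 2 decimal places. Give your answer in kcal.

1.80 kcal

Population B: 160700 × 0.13 = 20891 kcal
Population C: 20891 × 0.08 = 1671.28 kcal
Population D: 1671.28 × 0.06 = 100.2768 kcal
Population E: 100.2768 × 0.2 = 20.05536 kcal
Population F: 20.05536 × 0.09 = 1.8049824 kcal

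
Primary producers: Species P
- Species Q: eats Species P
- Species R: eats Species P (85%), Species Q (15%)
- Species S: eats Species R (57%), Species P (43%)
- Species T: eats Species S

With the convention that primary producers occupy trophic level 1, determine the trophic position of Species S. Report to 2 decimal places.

2.66

Species Q: 1 + 1 = 2
Species R: 1 + (0.85×1 + 0.15×2) = 2.15
Species S: 1 + (0.57×2.15 + 0.43×1) = 2.6555
Species T: 1 + 2.6555 = 3.6555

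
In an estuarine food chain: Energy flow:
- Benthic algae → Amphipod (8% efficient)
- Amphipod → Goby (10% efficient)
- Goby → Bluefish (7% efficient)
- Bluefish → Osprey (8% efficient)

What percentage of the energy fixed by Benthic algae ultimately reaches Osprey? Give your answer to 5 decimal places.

Product of link efficiencies: 0.08 × 0.1 × 0.07 × 0.08 = 0.0000448
As a percentage: 0.0000448 × 100 = 0.00448%

0.00448%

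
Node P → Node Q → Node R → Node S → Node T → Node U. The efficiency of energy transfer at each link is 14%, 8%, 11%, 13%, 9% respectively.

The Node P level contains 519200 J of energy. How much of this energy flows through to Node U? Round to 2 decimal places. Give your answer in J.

Node Q: 519200 × 0.14 = 72688 J
Node R: 72688 × 0.08 = 5815.04 J
Node S: 5815.04 × 0.11 = 639.6544 J
Node T: 639.6544 × 0.13 = 83.155072 J
Node U: 83.155072 × 0.09 = 7.48395648 J

7.48 J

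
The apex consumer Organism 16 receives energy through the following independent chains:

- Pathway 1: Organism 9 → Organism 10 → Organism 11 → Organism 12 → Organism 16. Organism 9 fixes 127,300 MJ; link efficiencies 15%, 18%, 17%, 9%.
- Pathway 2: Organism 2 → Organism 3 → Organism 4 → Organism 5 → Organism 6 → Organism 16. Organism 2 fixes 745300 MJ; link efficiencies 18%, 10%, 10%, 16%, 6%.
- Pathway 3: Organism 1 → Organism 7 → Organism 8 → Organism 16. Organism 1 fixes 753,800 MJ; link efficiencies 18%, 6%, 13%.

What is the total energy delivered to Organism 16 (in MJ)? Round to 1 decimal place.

1123.8 MJ

Pathway 1: 127300 × 0.15 × 0.18 × 0.17 × 0.09 = 52.58763 MJ
Pathway 2: 745300 × 0.18 × 0.1 × 0.1 × 0.16 × 0.06 = 12.878784 MJ
Pathway 3: 753800 × 0.18 × 0.06 × 0.13 = 1058.3352 MJ
Total at Organism 16: 52.58763 + 12.878784 + 1058.3352 = 1123.801614 MJ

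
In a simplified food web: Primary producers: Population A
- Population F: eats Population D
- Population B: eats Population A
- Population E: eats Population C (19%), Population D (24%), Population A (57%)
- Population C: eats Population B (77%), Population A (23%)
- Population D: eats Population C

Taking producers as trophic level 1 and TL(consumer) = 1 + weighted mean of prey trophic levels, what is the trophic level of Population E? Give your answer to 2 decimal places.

Population B: 1 + 1 = 2
Population C: 1 + (0.77×2 + 0.23×1) = 2.77
Population D: 1 + 2.77 = 3.77
Population E: 1 + (0.19×2.77 + 0.24×3.77 + 0.57×1) = 3.0011
Population F: 1 + 3.77 = 4.77

3.00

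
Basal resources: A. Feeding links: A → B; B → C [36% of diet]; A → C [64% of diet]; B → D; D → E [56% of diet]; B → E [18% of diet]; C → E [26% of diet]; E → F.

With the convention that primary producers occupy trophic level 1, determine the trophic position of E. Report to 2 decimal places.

3.65

B: 1 + 1 = 2
C: 1 + (0.36×2 + 0.64×1) = 2.36
D: 1 + 2 = 3
E: 1 + (0.56×3 + 0.18×2 + 0.26×2.36) = 3.6536
F: 1 + 3.6536 = 4.6536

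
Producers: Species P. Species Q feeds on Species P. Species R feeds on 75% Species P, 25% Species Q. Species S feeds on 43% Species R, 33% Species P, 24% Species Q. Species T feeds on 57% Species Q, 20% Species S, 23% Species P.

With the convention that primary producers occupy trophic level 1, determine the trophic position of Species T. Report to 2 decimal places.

Species Q: 1 + 1 = 2
Species R: 1 + (0.75×1 + 0.25×2) = 2.25
Species S: 1 + (0.43×2.25 + 0.33×1 + 0.24×2) = 2.7775
Species T: 1 + (0.57×2 + 0.2×2.7775 + 0.23×1) = 2.9255

2.93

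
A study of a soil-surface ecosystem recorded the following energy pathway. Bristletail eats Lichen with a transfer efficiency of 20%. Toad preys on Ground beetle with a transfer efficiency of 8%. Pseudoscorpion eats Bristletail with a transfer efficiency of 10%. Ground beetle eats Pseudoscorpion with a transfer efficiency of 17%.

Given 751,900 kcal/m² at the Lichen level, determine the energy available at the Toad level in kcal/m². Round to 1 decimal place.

204.5 kcal/m²

Bristletail: 751900 × 0.2 = 150380 kcal/m²
Pseudoscorpion: 150380 × 0.1 = 15038 kcal/m²
Ground beetle: 15038 × 0.17 = 2556.46 kcal/m²
Toad: 2556.46 × 0.08 = 204.5168 kcal/m²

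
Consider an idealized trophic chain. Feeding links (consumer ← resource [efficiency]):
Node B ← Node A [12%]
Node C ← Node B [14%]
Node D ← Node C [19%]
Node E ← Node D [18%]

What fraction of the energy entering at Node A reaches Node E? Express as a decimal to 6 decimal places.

0.000575

Product of link efficiencies: 0.12 × 0.14 × 0.19 × 0.18 = 0.00057456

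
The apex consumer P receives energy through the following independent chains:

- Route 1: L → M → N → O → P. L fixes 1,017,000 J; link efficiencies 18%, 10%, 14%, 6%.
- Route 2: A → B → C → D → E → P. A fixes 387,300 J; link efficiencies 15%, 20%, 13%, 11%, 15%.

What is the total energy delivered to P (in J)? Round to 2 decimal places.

Route 1: 1017000 × 0.18 × 0.1 × 0.14 × 0.06 = 153.7704 J
Route 2: 387300 × 0.15 × 0.2 × 0.13 × 0.11 × 0.15 = 24.922755 J
Total at P: 153.7704 + 24.922755 = 178.693155 J

178.69 J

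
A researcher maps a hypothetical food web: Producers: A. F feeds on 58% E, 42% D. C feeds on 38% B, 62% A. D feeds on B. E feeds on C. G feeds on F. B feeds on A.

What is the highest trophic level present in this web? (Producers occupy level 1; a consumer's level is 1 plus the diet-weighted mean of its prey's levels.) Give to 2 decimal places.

5.22

B: 1 + 1 = 2
C: 1 + (0.38×2 + 0.62×1) = 2.38
D: 1 + 2 = 3
E: 1 + 2.38 = 3.38
F: 1 + (0.58×3.38 + 0.42×3) = 4.2204
G: 1 + 4.2204 = 5.2204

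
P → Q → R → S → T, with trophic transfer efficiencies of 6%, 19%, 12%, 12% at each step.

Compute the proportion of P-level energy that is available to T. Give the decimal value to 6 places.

0.000164

Product of link efficiencies: 0.06 × 0.19 × 0.12 × 0.12 = 0.00016416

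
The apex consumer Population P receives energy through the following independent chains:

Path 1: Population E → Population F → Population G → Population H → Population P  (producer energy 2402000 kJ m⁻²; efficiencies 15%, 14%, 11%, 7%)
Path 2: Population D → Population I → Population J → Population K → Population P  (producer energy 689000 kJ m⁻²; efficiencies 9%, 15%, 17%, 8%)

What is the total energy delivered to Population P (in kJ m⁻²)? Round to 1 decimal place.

Path 1: 2402000 × 0.15 × 0.14 × 0.11 × 0.07 = 388.4034 kJ m⁻²
Path 2: 689000 × 0.09 × 0.15 × 0.17 × 0.08 = 126.5004 kJ m⁻²
Total at Population P: 388.4034 + 126.5004 = 514.9038 kJ m⁻²

514.9 kJ m⁻²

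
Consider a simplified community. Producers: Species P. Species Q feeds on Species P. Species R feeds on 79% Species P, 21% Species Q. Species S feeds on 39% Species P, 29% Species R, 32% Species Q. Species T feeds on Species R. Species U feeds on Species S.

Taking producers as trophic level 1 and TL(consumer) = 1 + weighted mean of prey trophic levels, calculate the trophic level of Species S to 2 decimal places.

Species Q: 1 + 1 = 2
Species R: 1 + (0.79×1 + 0.21×2) = 2.21
Species S: 1 + (0.39×1 + 0.29×2.21 + 0.32×2) = 2.6709
Species T: 1 + 2.21 = 3.21
Species U: 1 + 2.6709 = 3.6709

2.67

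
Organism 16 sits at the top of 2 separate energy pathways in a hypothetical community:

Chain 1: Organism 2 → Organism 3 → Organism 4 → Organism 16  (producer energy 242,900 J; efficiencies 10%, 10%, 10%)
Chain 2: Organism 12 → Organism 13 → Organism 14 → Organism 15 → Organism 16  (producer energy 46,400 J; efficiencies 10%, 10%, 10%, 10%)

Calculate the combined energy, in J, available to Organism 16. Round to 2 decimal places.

247.54 J

Chain 1: 242900 × 0.1 × 0.1 × 0.1 = 242.9 J
Chain 2: 46400 × 0.1 × 0.1 × 0.1 × 0.1 = 4.64 J
Total at Organism 16: 242.9 + 4.64 = 247.54 J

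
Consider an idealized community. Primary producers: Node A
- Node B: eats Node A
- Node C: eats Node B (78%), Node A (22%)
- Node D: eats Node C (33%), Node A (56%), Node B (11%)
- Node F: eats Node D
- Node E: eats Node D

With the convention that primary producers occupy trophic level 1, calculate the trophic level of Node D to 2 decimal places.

2.70

Node B: 1 + 1 = 2
Node C: 1 + (0.78×2 + 0.22×1) = 2.78
Node D: 1 + (0.33×2.78 + 0.56×1 + 0.11×2) = 2.6974
Node E: 1 + 2.6974 = 3.6974
Node F: 1 + 2.6974 = 3.6974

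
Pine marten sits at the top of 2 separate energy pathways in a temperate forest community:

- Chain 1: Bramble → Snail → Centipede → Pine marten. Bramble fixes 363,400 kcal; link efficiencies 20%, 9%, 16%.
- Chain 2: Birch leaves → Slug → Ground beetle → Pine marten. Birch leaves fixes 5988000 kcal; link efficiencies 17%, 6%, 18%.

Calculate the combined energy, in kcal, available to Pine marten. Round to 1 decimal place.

12040.6 kcal

Chain 1: 363400 × 0.2 × 0.09 × 0.16 = 1046.592 kcal
Chain 2: 5988000 × 0.17 × 0.06 × 0.18 = 10993.968 kcal
Total at Pine marten: 1046.592 + 10993.968 = 12040.56 kcal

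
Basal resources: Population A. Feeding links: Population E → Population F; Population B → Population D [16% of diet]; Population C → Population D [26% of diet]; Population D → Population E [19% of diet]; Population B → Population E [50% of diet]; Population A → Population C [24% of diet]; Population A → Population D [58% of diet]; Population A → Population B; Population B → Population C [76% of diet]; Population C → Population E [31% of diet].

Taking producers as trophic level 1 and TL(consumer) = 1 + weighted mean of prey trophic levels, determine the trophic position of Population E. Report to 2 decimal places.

3.35

Population B: 1 + 1 = 2
Population C: 1 + (0.76×2 + 0.24×1) = 2.76
Population D: 1 + (0.58×1 + 0.16×2 + 0.26×2.76) = 2.6176
Population E: 1 + (0.31×2.76 + 0.19×2.6176 + 0.5×2) = 3.352944
Population F: 1 + 3.352944 = 4.352944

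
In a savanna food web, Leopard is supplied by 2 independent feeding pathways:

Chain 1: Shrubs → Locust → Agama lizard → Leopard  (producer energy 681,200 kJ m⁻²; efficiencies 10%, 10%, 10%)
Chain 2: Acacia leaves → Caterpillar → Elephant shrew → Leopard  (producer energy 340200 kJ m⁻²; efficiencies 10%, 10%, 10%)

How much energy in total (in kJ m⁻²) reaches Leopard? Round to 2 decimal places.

Chain 1: 681200 × 0.1 × 0.1 × 0.1 = 681.2 kJ m⁻²
Chain 2: 340200 × 0.1 × 0.1 × 0.1 = 340.2 kJ m⁻²
Total at Leopard: 681.2 + 340.2 = 1021.4 kJ m⁻²

1021.40 kJ m⁻²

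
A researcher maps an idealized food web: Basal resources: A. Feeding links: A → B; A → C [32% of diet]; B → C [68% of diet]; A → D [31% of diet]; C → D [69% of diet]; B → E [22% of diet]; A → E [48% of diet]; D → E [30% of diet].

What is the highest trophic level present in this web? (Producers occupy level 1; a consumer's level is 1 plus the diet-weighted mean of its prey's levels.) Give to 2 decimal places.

B: 1 + 1 = 2
C: 1 + (0.32×1 + 0.68×2) = 2.68
D: 1 + (0.31×1 + 0.69×2.68) = 3.1592
E: 1 + (0.22×2 + 0.48×1 + 0.3×3.1592) = 2.86776

3.16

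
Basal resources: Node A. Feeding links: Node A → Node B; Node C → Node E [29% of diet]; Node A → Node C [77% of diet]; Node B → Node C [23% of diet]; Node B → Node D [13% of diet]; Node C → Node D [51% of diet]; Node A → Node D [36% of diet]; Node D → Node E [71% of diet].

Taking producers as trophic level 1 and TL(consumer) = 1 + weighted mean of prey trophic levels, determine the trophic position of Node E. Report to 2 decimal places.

Node B: 1 + 1 = 2
Node C: 1 + (0.23×2 + 0.77×1) = 2.23
Node D: 1 + (0.36×1 + 0.51×2.23 + 0.13×2) = 2.7573
Node E: 1 + (0.29×2.23 + 0.71×2.7573) = 3.604383

3.60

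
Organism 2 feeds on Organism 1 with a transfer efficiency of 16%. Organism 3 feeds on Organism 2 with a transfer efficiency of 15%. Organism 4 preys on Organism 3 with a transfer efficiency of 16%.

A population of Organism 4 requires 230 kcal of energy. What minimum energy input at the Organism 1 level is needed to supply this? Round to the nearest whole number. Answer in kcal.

59896 kcal

Cumulative transfer efficiency: 0.16 × 0.15 × 0.16 = 0.00384
Organism 1 energy = 230 / 0.00384 = 59896 kcal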